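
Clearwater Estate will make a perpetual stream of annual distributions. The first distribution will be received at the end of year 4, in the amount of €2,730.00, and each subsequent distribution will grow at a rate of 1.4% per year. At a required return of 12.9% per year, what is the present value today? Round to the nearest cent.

Value at end of year 3: C₁ / (r − g) = €2,730.00 / (0.129 − 0.014) = €23,739.1304
Discount to today: PV = €23,739.1304 / (1 + 0.129)^3 = €23,739.1304 / 1.439070 = €16,496.16

€16496.16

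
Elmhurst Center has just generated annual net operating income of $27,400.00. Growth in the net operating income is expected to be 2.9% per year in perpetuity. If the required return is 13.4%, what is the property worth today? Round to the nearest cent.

$268520.00

D₁ = D₀ × (1 + g) = $27,400.00 × 1.029 = $28,194.6000
Growing perpetuity: P = D₁ / (r − g) = $28,194.6000 / (0.134 − 0.029) = $268,520.00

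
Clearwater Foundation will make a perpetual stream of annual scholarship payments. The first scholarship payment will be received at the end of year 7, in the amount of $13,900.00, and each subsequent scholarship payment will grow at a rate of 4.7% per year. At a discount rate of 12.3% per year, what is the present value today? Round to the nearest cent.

Value at end of year 6: C₁ / (r − g) = $13,900.00 / (0.123 − 0.047) = $182,894.7368
Discount to today: PV = $182,894.7368 / (1 + 0.123)^6 = $182,894.7368 / 2.005758 = $91,184.85

$91184.85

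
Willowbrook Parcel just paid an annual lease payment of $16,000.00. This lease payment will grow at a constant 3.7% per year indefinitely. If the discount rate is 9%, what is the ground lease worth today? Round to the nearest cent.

D₁ = D₀ × (1 + g) = $16,000.00 × 1.037 = $16,592.0000
Growing perpetuity: P = D₁ / (r − g) = $16,592.0000 / (0.09 − 0.037) = $313,056.60

$313056.60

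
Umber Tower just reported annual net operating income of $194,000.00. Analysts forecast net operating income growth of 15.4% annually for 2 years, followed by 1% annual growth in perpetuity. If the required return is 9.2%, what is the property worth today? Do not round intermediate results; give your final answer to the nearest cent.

$3090220.85

D_1 = 223876.00000
D_2 = 258352.90400
Terminal value at year 2: TV = D_2×(1+g_2)/(r−g_2) = 260936.43304/0.082 = 3182151.62244
P_0 = D_1/(1+r)^1 + D_2/(1+r)^2 + TV/(1+r)^2
    = 205014.65201 + 216654.67804 + 2668551.52226 = 3090220.85232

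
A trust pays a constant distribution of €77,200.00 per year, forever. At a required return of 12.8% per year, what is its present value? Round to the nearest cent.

Level perpetuity: PV = C / r = €77,200.00 / 0.128 = €603,125.00

€603125.00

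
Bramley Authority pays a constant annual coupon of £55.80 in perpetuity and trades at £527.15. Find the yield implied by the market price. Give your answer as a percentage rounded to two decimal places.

P = C/r ⇒ r = C/P = £55.80/£527.15 = 0.105852

10.59%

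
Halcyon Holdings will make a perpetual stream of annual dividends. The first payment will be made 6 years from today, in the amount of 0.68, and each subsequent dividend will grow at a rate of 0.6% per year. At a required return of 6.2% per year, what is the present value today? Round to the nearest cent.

8.99

Value at end of year 5: C₁ / (r − g) = 0.68 / (0.062 − 0.006) = 12.1429
Discount to today: PV = 12.1429 / (1 + 0.062)^5 = 12.1429 / 1.350898 = 8.99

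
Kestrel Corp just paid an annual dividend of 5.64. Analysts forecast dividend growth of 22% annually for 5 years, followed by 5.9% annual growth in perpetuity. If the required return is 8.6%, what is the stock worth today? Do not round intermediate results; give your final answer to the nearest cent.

D_1 = 6.88080
D_2 = 8.39458
D_3 = 10.24138
D_4 = 12.49449
D_5 = 15.24327
Terminal value at year 5: TV = D_5×(1+g_2)/(r−g_2) = 16.14263/0.027 = 597.87508
P_0 = D_1/(1+r)^1 + D_2/(1+r)^2 + D_3/(1+r)^3 + D_4/(1+r)^4 + D_5/(1+r)^5 + TV/(1+r)^5
    = 6.33591 + 7.11769 + 7.99593 + 8.98254 + 10.09088 + 395.78682 = 436.30978

436.31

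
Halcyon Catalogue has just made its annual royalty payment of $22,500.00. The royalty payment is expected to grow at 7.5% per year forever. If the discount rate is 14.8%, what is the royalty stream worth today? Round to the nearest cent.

$331335.62

D₁ = D₀ × (1 + g) = $22,500.00 × 1.075 = $24,187.5000
Growing perpetuity: P = D₁ / (r − g) = $24,187.5000 / (0.148 − 0.075) = $331,335.62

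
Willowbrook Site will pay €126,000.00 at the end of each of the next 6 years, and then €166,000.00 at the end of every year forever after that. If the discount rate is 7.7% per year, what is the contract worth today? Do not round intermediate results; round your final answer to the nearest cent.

€1969233.94

PV of 6-year annuity: €126,000.00 × [1 − (1+0.077)^−6] / 0.077 = 587822.19390
Perpetuity value at year 6: €166,000.00 / 0.077 = 2155844.15584
PV of perpetuity: 2155844.15584 / (1+0.077)^6 = 1381411.74165
Total PV = 587822.19390 + 1381411.74165 = 1969233.93556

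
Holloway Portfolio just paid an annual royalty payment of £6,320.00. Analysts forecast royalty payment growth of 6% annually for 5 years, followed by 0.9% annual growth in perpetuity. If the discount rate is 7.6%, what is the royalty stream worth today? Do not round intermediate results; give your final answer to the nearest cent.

D_1 = 6699.20000
D_2 = 7101.15200
D_3 = 7527.22112
D_4 = 7978.85439
D_5 = 8457.58565
Terminal value at year 5: TV = D_5×(1+g_2)/(r−g_2) = 8533.70392/0.067 = 127368.71524
P_0 = D_1/(1+r)^1 + D_2/(1+r)^2 + D_3/(1+r)^3 + D_4/(1+r)^4 + D_5/(1+r)^5 + TV/(1+r)^5
    = 6226.02230 + 6133.44205 + 6042.23845 + 5952.39104 + 5863.87965 + 88308.27705 = 118526.25053

£118526.25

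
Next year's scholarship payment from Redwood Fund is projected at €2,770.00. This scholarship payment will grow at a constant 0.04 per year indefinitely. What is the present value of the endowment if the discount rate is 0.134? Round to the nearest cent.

Growing perpetuity: P = D₁ / (r − g) = €2,770.0000 / (0.134 − 0.04) = €29,468.09

€29468.09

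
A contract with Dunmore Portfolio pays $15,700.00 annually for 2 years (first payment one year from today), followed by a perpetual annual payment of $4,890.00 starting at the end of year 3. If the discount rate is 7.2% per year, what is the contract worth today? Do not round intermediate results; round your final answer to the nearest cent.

$87407.30

PV of 2-year annuity: $15,700.00 × [1 − (1+0.072)^−2] / 0.072 = 28307.39029
Perpetuity value at year 2: $4,890.00 / 0.072 = 67916.66667
PV of perpetuity: 67916.66667 / (1+0.072)^2 = 59099.90625
Total PV = 28307.39029 + 59099.90625 = 87407.29654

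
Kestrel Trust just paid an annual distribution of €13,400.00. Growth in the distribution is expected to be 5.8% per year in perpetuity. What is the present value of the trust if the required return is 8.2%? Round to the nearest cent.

D₁ = D₀ × (1 + g) = €13,400.00 × 1.058 = €14,177.2000
Growing perpetuity: P = D₁ / (r − g) = €14,177.2000 / (0.082 − 0.058) = €590,716.67

€590716.67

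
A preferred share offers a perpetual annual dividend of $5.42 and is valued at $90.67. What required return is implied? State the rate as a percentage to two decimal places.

5.98%

P = C/r ⇒ r = C/P = $5.42/$90.67 = 0.059777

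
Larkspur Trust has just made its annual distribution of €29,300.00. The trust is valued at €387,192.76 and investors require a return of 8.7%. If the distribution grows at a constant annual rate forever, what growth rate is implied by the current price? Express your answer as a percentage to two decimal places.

P = D₀(1+g)/(r−g) ⇒ P(r−g) = D₀(1+g) ⇒ g(P+D₀) = P·r − D₀
g = (P·r − D₀)/(P + D₀) = (€387,192.76×0.087 − €29,300.00) / (€387,192.76 + €29,300.00) = 0.010530

1.05%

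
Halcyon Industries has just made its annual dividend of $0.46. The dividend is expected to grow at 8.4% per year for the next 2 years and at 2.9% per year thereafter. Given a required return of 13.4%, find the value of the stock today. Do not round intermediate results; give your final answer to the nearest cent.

D_1 = 0.49864
D_2 = 0.54053
Terminal value at year 2: TV = D_2×(1+g_2)/(r−g_2) = 0.55620/0.105 = 5.29715
P_0 = D_1/(1+r)^1 + D_2/(1+r)^2 + TV/(1+r)^2
    = 0.43972 + 0.42033 + 4.11923 = 4.97928

$4.98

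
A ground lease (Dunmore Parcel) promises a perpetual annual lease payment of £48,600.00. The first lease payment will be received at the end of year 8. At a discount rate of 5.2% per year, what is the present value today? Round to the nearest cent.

Value at end of year 7: C / r = £48,600.00 / 0.052 = £934,615.3846
Discount to today: PV = £934,615.3846 / (1 + 0.052)^7 = £934,615.3846 / 1.425969 = £655,424.61

£655424.61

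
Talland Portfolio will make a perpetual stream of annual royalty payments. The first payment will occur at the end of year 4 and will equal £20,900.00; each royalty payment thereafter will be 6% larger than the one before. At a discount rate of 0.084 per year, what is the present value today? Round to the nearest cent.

Value at end of year 3: C₁ / (r − g) = £20,900.00 / (0.084 − 0.06) = £870,833.3333
Discount to today: PV = £870,833.3333 / (1 + 0.084)^3 = £870,833.3333 / 1.273761 = £683,671.06

£683671.06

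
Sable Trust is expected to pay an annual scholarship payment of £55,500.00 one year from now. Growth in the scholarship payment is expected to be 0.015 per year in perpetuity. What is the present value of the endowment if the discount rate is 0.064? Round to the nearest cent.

£1132653.06

Growing perpetuity: P = D₁ / (r − g) = £55,500.0000 / (0.064 − 0.015) = £1,132,653.06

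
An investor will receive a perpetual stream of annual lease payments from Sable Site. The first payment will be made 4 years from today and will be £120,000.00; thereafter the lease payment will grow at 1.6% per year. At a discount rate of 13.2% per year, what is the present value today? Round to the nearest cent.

£713155.07

Value at end of year 3: C₁ / (r − g) = £120,000.00 / (0.132 − 0.016) = £1,034,482.7586
Discount to today: PV = £1,034,482.7586 / (1 + 0.132)^3 = £1,034,482.7586 / 1.450572 = £713,155.07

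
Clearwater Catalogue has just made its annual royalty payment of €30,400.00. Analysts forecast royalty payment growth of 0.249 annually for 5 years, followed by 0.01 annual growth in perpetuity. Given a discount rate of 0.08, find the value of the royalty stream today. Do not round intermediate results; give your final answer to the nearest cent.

D_1 = 37969.60000
D_2 = 47424.03040
D_3 = 59232.61397
D_4 = 73981.53485
D_5 = 92402.93703
Terminal value at year 5: TV = D_5×(1+g_2)/(r−g_2) = 93326.96640/0.07 = 1333242.37708
P_0 = D_1/(1+r)^1 + D_2/(1+r)^2 + D_3/(1+r)^3 + D_4/(1+r)^4 + D_5/(1+r)^5 + TV/(1+r)^5
    = 35157.03704 + 40658.46228 + 47020.75869 + 54378.63667 + 62887.88630 + 907382.35941 = 1147485.14038

€1147485.14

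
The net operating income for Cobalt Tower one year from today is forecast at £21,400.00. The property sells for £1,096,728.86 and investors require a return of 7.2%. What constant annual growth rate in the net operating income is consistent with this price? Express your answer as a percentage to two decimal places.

5.25%

P = D₁/(r−g) ⇒ g = r − D₁/P = 0.072 − £21,400.00/£1,096,728.86 = 0.052487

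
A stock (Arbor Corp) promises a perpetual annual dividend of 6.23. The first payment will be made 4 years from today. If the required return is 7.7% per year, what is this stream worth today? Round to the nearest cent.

64.77

Value at end of year 3: C / r = 6.23 / 0.077 = 80.9091
Discount to today: PV = 80.9091 / (1 + 0.077)^3 = 80.9091 / 1.249244 = 64.77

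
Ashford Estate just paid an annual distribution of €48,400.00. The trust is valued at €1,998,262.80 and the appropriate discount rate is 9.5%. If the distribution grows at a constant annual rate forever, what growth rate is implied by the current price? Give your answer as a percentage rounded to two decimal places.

P = D₀(1+g)/(r−g) ⇒ P(r−g) = D₀(1+g) ⇒ g(P+D₀) = P·r − D₀
g = (P·r − D₀)/(P + D₀) = (€1,998,262.80×0.095 − €48,400.00) / (€1,998,262.80 + €48,400.00) = 0.069105

6.91%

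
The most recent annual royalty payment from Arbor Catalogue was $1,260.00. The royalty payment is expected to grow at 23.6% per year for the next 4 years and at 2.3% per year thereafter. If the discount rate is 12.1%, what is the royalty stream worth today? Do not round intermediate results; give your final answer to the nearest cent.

D_1 = 1557.36000
D_2 = 1924.89696
D_3 = 2379.17264
D_4 = 2940.65739
Terminal value at year 4: TV = D_4×(1+g_2)/(r−g_2) = 3008.29251/0.098 = 30696.86231
P_0 = D_1/(1+r)^1 + D_2/(1+r)^2 + D_3/(1+r)^3 + D_4/(1+r)^4 + TV/(1+r)^4
    = 1389.25959 + 1531.77953 + 1688.92016 + 1862.18137 + 19438.89329 = 25911.03394

$25911.03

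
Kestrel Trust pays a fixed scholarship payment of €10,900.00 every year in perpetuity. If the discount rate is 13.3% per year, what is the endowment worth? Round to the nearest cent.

€81954.89

Level perpetuity: PV = C / r = €10,900.00 / 0.133 = €81,954.89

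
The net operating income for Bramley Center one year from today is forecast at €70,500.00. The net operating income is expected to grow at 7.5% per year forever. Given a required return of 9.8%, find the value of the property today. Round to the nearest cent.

Growing perpetuity: P = D₁ / (r − g) = €70,500.0000 / (0.098 − 0.075) = €3,065,217.39

€3065217.39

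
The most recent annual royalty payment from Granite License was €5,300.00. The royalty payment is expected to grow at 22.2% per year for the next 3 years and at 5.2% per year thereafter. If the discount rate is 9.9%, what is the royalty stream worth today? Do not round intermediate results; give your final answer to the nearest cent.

D_1 = 6476.60000
D_2 = 7914.40520
D_3 = 9671.40315
Terminal value at year 3: TV = D_3×(1+g_2)/(r−g_2) = 10174.31612/0.047 = 216474.81103
P_0 = D_1/(1+r)^1 + D_2/(1+r)^2 + D_3/(1+r)^3 + TV/(1+r)^3
    = 5893.17561 + 6552.73940 + 7286.12152 + 163085.10288 = 182817.13941

€182817.14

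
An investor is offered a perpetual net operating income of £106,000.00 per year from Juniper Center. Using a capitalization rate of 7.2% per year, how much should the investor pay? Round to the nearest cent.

Level perpetuity: PV = C / r = £106,000.00 / 0.072 = £1,472,222.22

£1472222.22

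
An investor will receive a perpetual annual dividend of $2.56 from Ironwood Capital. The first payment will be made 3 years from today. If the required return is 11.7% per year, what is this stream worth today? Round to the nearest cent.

Value at end of year 2: C / r = $2.56 / 0.117 = $21.8803
Discount to today: PV = $21.8803 / (1 + 0.117)^2 = $21.8803 / 1.247689 = $17.54

$17.54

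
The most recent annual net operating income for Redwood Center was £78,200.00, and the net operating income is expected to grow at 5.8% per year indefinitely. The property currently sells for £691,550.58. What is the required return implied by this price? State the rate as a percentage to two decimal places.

D₁ = £78,200.00 × 1.058 = £82,735.6000
P = D₁/(r − g) ⇒ r = D₁/P + g = £82,735.6000/£691,550.58 + 0.058 = 0.119638 + 0.058 = 0.177638

17.76%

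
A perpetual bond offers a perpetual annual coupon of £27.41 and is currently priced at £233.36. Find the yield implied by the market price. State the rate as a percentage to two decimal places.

11.75%

P = C/r ⇒ r = C/P = £27.41/£233.36 = 0.117458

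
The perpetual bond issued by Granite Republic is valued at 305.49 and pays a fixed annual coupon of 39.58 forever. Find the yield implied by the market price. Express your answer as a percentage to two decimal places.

12.96%

P = C/r ⇒ r = C/P = 39.58/305.49 = 0.129562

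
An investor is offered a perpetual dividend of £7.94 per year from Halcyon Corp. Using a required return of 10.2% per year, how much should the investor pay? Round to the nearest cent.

£77.84

Level perpetuity: PV = C / r = £7.94 / 0.102 = £77.84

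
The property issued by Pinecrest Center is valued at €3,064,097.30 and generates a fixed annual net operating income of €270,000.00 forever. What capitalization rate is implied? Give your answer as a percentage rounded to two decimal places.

8.81%

P = C/r ⇒ r = C/P = €270,000.00/€3,064,097.30 = 0.088117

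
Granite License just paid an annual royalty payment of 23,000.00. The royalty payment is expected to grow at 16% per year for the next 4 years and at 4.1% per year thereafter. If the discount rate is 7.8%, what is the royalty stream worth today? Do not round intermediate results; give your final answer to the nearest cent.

978505.95

D_1 = 26680.00000
D_2 = 30948.80000
D_3 = 35900.60800
D_4 = 41644.70528
Terminal value at year 4: TV = D_4×(1+g_2)/(r−g_2) = 43352.13820/0.037 = 1171679.41072
P_0 = D_1/(1+r)^1 + D_2/(1+r)^2 + D_3/(1+r)^3 + D_4/(1+r)^4 + TV/(1+r)^4
    = 24749.53618 + 26632.15396 + 28657.97643 + 30837.89671 + 867628.39135 = 978505.95463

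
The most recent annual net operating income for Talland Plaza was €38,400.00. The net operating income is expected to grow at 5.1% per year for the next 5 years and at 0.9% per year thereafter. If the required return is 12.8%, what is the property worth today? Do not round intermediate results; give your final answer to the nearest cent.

€384716.69

D_1 = 40358.40000
D_2 = 42416.67840
D_3 = 44579.92900
D_4 = 46853.50538
D_5 = 49243.03415
Terminal value at year 5: TV = D_5×(1+g_2)/(r−g_2) = 49686.22146/0.119 = 417531.27276
P_0 = D_1/(1+r)^1 + D_2/(1+r)^2 + D_3/(1+r)^3 + D_4/(1+r)^4 + D_5/(1+r)^5 + TV/(1+r)^5
    = 35778.72340 + 33336.38147 + 31060.75969 + 28940.47733 + 26964.93056 + 228635.41964 = 384716.69210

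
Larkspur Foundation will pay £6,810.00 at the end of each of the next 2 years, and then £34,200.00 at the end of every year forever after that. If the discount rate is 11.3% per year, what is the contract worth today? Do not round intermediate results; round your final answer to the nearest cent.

PV of 2-year annuity: £6,810.00 × [1 − (1+0.113)^−2] / 0.113 = 11615.99136
Perpetuity value at year 2: £34,200.00 / 0.113 = 302654.86726
PV of perpetuity: 302654.86726 / (1+0.113)^2 = 244319.05162
Total PV = 11615.99136 + 244319.05162 = 255935.04298

£255935.04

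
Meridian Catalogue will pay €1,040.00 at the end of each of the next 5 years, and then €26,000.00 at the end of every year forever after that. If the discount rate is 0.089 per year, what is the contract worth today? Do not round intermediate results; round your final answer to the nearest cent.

€194796.71

PV of 5-year annuity: €1,040.00 × [1 − (1+0.089)^−5] / 0.089 = 4055.75524
Perpetuity value at year 5: €26,000.00 / 0.089 = 292134.83146
PV of perpetuity: 292134.83146 / (1+0.089)^5 = 190740.95053
Total PV = 4055.75524 + 190740.95053 = 194796.70577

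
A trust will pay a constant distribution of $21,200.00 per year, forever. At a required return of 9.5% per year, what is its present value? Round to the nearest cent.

$223157.89

Level perpetuity: PV = C / r = $21,200.00 / 0.095 = $223,157.89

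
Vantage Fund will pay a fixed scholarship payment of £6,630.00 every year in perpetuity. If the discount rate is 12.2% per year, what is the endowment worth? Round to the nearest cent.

Level perpetuity: PV = C / r = £6,630.00 / 0.122 = £54,344.26

£54344.26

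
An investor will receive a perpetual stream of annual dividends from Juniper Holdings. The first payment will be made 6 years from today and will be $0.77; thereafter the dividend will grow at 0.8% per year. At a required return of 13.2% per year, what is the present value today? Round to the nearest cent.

$3.34

Value at end of year 5: C₁ / (r − g) = $0.77 / (0.132 − 0.008) = $6.2097
Discount to today: PV = $6.2097 / (1 + 0.132)^5 = $6.2097 / 1.858798 = $3.34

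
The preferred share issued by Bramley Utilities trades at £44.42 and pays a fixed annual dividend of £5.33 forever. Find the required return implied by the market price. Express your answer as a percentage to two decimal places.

P = C/r ⇒ r = C/P = £5.33/£44.42 = 0.119991

12.00%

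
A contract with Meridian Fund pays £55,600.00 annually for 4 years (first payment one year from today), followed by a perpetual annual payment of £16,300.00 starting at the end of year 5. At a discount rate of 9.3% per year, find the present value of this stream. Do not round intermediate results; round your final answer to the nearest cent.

PV of 4-year annuity: £55,600.00 × [1 − (1+0.093)^−4] / 0.093 = 178948.65709
Perpetuity value at year 4: £16,300.00 / 0.093 = 175268.81720
PV of perpetuity: 175268.81720 / (1+0.093)^4 = 122807.25047
Total PV = 178948.65709 + 122807.25047 = 301755.90756

£301755.91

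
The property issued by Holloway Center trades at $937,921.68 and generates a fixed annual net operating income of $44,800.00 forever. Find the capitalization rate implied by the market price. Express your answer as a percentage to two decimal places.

P = C/r ⇒ r = C/P = $44,800.00/$937,921.68 = 0.047765

4.78%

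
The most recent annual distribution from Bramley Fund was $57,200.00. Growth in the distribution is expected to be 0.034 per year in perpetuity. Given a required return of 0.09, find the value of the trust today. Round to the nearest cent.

$1056157.14

D₁ = D₀ × (1 + g) = $57,200.00 × 1.034 = $59,144.8000
Growing perpetuity: P = D₁ / (r − g) = $59,144.8000 / (0.09 − 0.034) = $1,056,157.14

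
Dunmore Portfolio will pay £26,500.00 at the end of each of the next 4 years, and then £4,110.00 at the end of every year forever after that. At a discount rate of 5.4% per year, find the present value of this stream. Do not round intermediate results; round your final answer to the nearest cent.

£154772.76

PV of 4-year annuity: £26,500.00 × [1 − (1+0.054)^−4] / 0.054 = 93101.10196
Perpetuity value at year 4: £4,110.00 / 0.054 = 76111.11111
PV of perpetuity: 76111.11111 / (1+0.054)^4 = 61671.65718
Total PV = 93101.10196 + 61671.65718 = 154772.75915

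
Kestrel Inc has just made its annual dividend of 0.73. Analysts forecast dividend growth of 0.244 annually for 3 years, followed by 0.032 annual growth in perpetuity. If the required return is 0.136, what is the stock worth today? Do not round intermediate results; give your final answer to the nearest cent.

12.15

D_1 = 0.90812
D_2 = 1.12970
D_3 = 1.40535
Terminal value at year 3: TV = D_3×(1+g_2)/(r−g_2) = 1.45032/0.104 = 13.94538
P_0 = D_1/(1+r)^1 + D_2/(1+r)^2 + D_3/(1+r)^3 + TV/(1+r)^3
    = 0.79940 + 0.87540 + 0.95863 + 9.51252 = 12.14594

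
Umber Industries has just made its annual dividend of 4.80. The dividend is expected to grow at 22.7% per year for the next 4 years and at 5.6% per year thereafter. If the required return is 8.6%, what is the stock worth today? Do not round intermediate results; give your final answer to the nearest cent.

D_1 = 5.88960
D_2 = 7.22654
D_3 = 8.86696
D_4 = 10.87976
Terminal value at year 4: TV = D_4×(1+g_2)/(r−g_2) = 11.48903/0.03 = 382.96770
P_0 = D_1/(1+r)^1 + D_2/(1+r)^2 + D_3/(1+r)^3 + D_4/(1+r)^4 + TV/(1+r)^4
    = 5.42320 + 6.12732 + 6.92286 + 7.82168 + 275.32323 = 301.61829

301.62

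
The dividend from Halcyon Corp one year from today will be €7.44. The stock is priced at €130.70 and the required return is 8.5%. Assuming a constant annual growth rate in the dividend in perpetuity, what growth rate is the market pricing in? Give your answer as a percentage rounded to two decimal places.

2.81%

P = D₁/(r−g) ⇒ g = r − D₁/P = 0.085 − €7.44/€130.70 = 0.028076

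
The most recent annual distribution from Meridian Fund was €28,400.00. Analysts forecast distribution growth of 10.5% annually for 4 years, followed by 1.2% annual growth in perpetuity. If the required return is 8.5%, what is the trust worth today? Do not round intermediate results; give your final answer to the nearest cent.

D_1 = 31382.00000
D_2 = 34677.11000
D_3 = 38318.20655
D_4 = 42341.61824
Terminal value at year 4: TV = D_4×(1+g_2)/(r−g_2) = 42849.71766/0.073 = 586982.43365
P_0 = D_1/(1+r)^1 + D_2/(1+r)^2 + D_3/(1+r)^3 + D_4/(1+r)^4 + TV/(1+r)^4
    = 28923.50230 + 29456.65442 + 29999.63423 + 30552.62287 + 423551.42944 = 542483.84326

€542483.84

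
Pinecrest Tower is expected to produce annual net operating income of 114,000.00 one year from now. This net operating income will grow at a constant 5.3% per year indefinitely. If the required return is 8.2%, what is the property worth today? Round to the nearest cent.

3931034.48

Growing perpetuity: P = D₁ / (r − g) = 114,000.0000 / (0.082 − 0.053) = 3,931,034.48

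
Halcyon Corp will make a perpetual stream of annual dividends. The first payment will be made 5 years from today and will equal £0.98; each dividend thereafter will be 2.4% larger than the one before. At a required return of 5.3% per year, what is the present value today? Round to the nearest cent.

£27.49

Value at end of year 4: C₁ / (r − g) = £0.98 / (0.053 − 0.024) = £33.7931
Discount to today: PV = £33.7931 / (1 + 0.053)^4 = £33.7931 / 1.229457 = £27.49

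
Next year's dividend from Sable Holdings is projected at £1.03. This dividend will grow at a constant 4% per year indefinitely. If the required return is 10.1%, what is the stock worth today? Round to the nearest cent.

£16.89

Growing perpetuity: P = D₁ / (r − g) = £1.0300 / (0.101 − 0.04) = £16.89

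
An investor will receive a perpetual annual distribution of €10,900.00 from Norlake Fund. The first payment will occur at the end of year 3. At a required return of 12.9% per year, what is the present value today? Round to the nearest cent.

Value at end of year 2: C / r = €10,900.00 / 0.129 = €84,496.1240
Discount to today: PV = €84,496.1240 / (1 + 0.129)^2 = €84,496.1240 / 1.274641 = €66,290.14

€66290.14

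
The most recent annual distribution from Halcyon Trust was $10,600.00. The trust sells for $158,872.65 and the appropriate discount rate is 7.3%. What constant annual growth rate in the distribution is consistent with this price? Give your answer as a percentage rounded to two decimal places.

0.59%

P = D₀(1+g)/(r−g) ⇒ P(r−g) = D₀(1+g) ⇒ g(P+D₀) = P·r − D₀
g = (P·r − D₀)/(P + D₀) = ($158,872.65×0.073 − $10,600.00) / ($158,872.65 + $10,600.00) = 0.005887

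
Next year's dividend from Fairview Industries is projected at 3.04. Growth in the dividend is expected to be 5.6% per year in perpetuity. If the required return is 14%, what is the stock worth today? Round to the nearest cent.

Growing perpetuity: P = D₁ / (r − g) = 3.0400 / (0.14 − 0.056) = 36.19

36.19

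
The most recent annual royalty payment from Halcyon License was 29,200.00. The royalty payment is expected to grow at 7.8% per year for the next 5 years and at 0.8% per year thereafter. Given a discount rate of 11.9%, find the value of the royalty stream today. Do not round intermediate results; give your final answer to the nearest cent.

350735.34

D_1 = 31477.60000
D_2 = 33932.85280
D_3 = 36579.61532
D_4 = 39432.82531
D_5 = 42508.58569
Terminal value at year 5: TV = D_5×(1+g_2)/(r−g_2) = 42848.65437/0.111 = 386023.91327
P_0 = D_1/(1+r)^1 + D_2/(1+r)^2 + D_3/(1+r)^3 + D_4/(1+r)^4 + D_5/(1+r)^5 + TV/(1+r)^5
    = 28130.11618 + 27099.43274 + 26106.51340 + 25149.97448 + 24228.48301 + 220020.81871 = 350735.33852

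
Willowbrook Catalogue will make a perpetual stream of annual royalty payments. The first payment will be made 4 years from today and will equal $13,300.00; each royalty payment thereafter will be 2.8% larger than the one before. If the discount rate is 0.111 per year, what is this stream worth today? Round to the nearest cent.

Value at end of year 3: C₁ / (r − g) = $13,300.00 / (0.111 − 0.028) = $160,240.9639
Discount to today: PV = $160,240.9639 / (1 + 0.111)^3 = $160,240.9639 / 1.371331 = $116,850.71

$116850.71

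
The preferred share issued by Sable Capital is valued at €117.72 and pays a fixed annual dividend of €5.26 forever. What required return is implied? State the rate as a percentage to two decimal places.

4.47%

P = C/r ⇒ r = C/P = €5.26/€117.72 = 0.044682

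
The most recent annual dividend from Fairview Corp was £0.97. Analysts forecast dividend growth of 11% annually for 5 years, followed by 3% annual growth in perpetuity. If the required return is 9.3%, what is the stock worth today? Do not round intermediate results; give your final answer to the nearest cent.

D_1 = 1.07670
D_2 = 1.19514
D_3 = 1.32660
D_4 = 1.47253
D_5 = 1.63451
Terminal value at year 5: TV = D_5×(1+g_2)/(r−g_2) = 1.68354/0.063 = 26.72288
P_0 = D_1/(1+r)^1 + D_2/(1+r)^2 + D_3/(1+r)^3 + D_4/(1+r)^4 + D_5/(1+r)^5 + TV/(1+r)^5
    = 0.98509 + 1.00041 + 1.01597 + 1.03177 + 1.04782 + 17.13099 = 22.21204

£22.21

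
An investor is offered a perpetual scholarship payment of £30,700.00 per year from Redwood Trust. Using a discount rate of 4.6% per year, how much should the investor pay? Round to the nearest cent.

Level perpetuity: PV = C / r = £30,700.00 / 0.046 = £667,391.30

£667391.30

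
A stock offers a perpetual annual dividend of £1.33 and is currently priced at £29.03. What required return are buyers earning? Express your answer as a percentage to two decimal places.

P = C/r ⇒ r = C/P = £1.33/£29.03 = 0.045815

4.58%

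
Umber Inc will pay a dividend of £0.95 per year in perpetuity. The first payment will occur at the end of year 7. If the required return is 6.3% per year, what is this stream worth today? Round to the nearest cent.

£10.45

Value at end of year 6: C / r = £0.95 / 0.063 = £15.0794
Discount to today: PV = £15.0794 / (1 + 0.063)^6 = £15.0794 / 1.442778 = £10.45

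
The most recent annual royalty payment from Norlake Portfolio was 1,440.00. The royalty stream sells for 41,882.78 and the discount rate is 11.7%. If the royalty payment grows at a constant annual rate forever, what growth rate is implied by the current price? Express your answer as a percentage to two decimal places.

7.99%

P = D₀(1+g)/(r−g) ⇒ P(r−g) = D₀(1+g) ⇒ g(P+D₀) = P·r − D₀
g = (P·r − D₀)/(P + D₀) = (41,882.78×0.117 − 1,440.00) / (41,882.78 + 1,440.00) = 0.079872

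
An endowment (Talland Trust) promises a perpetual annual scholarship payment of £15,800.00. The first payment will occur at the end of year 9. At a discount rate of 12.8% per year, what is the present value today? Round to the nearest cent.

Value at end of year 8: C / r = £15,800.00 / 0.128 = £123,437.5000
Discount to today: PV = £123,437.5000 / (1 + 0.128)^8 = £123,437.5000 / 2.621035 = £47,094.95

£47094.95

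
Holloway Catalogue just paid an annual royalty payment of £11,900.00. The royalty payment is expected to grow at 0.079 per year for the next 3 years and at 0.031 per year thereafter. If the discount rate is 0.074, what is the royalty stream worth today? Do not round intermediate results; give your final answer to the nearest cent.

D_1 = 12840.10000
D_2 = 13854.46790
D_3 = 14948.97086
Terminal value at year 3: TV = D_3×(1+g_2)/(r−g_2) = 15412.38896/0.043 = 358427.65025
P_0 = D_1/(1+r)^1 + D_2/(1+r)^2 + D_3/(1+r)^3 + TV/(1+r)^3
    = 11955.40037 + 12011.05866 + 12066.97607 + 289326.79824 = 325360.23334

£325360.23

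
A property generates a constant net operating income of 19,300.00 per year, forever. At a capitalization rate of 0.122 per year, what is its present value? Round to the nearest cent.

158196.72

Level perpetuity: PV = C / r = 19,300.00 / 0.122 = 158,196.72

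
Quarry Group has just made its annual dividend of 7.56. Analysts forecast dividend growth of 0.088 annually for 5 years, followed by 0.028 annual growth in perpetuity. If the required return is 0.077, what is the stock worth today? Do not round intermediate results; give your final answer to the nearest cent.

D_1 = 8.22528
D_2 = 8.94910
D_3 = 9.73663
D_4 = 10.59345
D_5 = 11.52567
Terminal value at year 5: TV = D_5×(1+g_2)/(r−g_2) = 11.84839/0.049 = 241.80390
P_0 = D_1/(1+r)^1 + D_2/(1+r)^2 + D_3/(1+r)^3 + D_4/(1+r)^4 + D_5/(1+r)^5 + TV/(1+r)^5
    = 7.63721 + 7.71522 + 7.79402 + 7.87362 + 7.95404 + 166.87251 = 205.84662

205.85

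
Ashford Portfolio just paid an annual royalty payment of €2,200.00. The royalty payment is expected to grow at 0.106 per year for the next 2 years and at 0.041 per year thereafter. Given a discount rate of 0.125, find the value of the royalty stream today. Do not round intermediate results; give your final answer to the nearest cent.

D_1 = 2433.20000
D_2 = 2691.11920
Terminal value at year 2: TV = D_2×(1+g_2)/(r−g_2) = 2801.45509/0.084 = 33350.65580
P_0 = D_1/(1+r)^1 + D_2/(1+r)^2 + TV/(1+r)^2
    = 2162.84444 + 2126.31640 + 26351.13545 = 30640.29630

€30640.30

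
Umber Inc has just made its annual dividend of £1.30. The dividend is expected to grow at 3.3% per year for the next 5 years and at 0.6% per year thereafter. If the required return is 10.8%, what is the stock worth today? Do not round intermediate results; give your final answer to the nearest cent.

D_1 = 1.34290
D_2 = 1.38722
D_3 = 1.43299
D_4 = 1.48028
D_5 = 1.52913
Terminal value at year 5: TV = D_5×(1+g_2)/(r−g_2) = 1.53831/0.102 = 15.08144
P_0 = D_1/(1+r)^1 + D_2/(1+r)^2 + D_3/(1+r)^3 + D_4/(1+r)^4 + D_5/(1+r)^5 + TV/(1+r)^5
    = 1.21200 + 1.12996 + 1.05348 + 0.98217 + 0.91569 + 9.03117 = 14.32447

£14.32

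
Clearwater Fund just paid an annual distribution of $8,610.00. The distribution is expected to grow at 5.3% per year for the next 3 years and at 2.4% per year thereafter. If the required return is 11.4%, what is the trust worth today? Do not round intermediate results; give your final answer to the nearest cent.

D_1 = 9066.33000
D_2 = 9546.84549
D_3 = 10052.82830
Terminal value at year 3: TV = D_3×(1+g_2)/(r−g_2) = 10294.09618/0.09 = 114378.84645
P_0 = D_1/(1+r)^1 + D_2/(1+r)^2 + D_3/(1+r)^3 + TV/(1+r)^3
    = 8138.53680 + 7692.88982 + 7271.64540 + 82735.16545 = 105838.23747

$105838.24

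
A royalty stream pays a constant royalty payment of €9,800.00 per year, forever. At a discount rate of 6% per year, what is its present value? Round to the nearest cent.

Level perpetuity: PV = C / r = €9,800.00 / 0.06 = €163,333.33

€163333.33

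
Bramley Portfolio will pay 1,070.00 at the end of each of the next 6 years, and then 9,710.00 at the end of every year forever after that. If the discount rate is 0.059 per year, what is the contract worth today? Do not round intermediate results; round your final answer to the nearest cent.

PV of 6-year annuity: 1,070.00 × [1 − (1+0.059)^−6] / 0.059 = 5278.10884
Perpetuity value at year 6: 9,710.00 / 0.059 = 164576.27119
PV of perpetuity: 164576.27119 / (1+0.059)^6 = 116678.66667
Total PV = 5278.10884 + 116678.66667 = 121956.77551

121956.78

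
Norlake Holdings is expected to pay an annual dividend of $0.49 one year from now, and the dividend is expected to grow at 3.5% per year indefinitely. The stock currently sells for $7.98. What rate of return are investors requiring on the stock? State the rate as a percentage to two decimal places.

9.64%

P = D₁/(r − g) ⇒ r = D₁/P + g = $0.4900/$7.98 + 0.035 = 0.061404 + 0.035 = 0.096404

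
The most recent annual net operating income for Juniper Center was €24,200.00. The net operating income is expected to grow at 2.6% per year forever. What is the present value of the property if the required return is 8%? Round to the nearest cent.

D₁ = D₀ × (1 + g) = €24,200.00 × 1.026 = €24,829.2000
Growing perpetuity: P = D₁ / (r − g) = €24,829.2000 / (0.08 − 0.026) = €459,800.00

€459800.00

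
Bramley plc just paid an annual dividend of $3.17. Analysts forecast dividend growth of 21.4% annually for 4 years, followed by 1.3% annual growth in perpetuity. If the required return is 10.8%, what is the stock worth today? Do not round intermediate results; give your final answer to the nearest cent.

D_1 = 3.84838
D_2 = 4.67193
D_3 = 5.67173
D_4 = 6.88548
Terminal value at year 4: TV = D_4×(1+g_2)/(r−g_2) = 6.97499/0.095 = 73.42092
P_0 = D_1/(1+r)^1 + D_2/(1+r)^2 + D_3/(1+r)^3 + D_4/(1+r)^4 + TV/(1+r)^4
    = 3.47327 + 3.80555 + 4.16962 + 4.56851 + 48.71479 = 64.73173

$64.73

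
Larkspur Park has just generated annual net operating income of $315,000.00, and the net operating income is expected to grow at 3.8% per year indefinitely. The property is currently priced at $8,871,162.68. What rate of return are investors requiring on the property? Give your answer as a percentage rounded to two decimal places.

7.49%

D₁ = $315,000.00 × 1.038 = $326,970.0000
P = D₁/(r − g) ⇒ r = D₁/P + g = $326,970.0000/$8,871,162.68 + 0.038 = 0.036858 + 0.038 = 0.074858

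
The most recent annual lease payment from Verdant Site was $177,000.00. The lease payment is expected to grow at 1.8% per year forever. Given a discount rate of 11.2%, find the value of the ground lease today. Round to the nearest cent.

D₁ = D₀ × (1 + g) = $177,000.00 × 1.018 = $180,186.0000
Growing perpetuity: P = D₁ / (r − g) = $180,186.0000 / (0.112 − 0.018) = $1,916,872.34

$1916872.34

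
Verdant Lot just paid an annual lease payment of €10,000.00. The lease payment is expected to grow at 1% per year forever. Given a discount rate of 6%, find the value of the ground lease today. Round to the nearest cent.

€202000.00

D₁ = D₀ × (1 + g) = €10,000.00 × 1.01 = €10,100.0000
Growing perpetuity: P = D₁ / (r − g) = €10,100.0000 / (0.06 − 0.01) = €202,000.00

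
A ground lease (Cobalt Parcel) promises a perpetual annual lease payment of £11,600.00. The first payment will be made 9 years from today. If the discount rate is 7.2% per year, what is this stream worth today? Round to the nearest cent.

Value at end of year 8: C / r = £11,600.00 / 0.072 = £161,111.1111
Discount to today: PV = £161,111.1111 / (1 + 0.072)^8 = £161,111.1111 / 1.744047 = £92,377.71

£92377.71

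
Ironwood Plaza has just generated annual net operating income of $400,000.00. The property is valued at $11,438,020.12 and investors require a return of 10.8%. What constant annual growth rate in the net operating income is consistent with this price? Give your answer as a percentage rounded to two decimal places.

P = D₀(1+g)/(r−g) ⇒ P(r−g) = D₀(1+g) ⇒ g(P+D₀) = P·r − D₀
g = (P·r − D₀)/(P + D₀) = ($11,438,020.12×0.108 − $400,000.00) / ($11,438,020.12 + $400,000.00) = 0.070561

7.06%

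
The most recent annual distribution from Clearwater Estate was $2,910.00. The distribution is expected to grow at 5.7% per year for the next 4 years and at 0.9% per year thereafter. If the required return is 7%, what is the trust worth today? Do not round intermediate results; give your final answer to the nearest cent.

D_1 = 3075.87000
D_2 = 3251.19459
D_3 = 3436.51268
D_4 = 3632.39390
Terminal value at year 4: TV = D_4×(1+g_2)/(r−g_2) = 3665.08545/0.061 = 60083.36803
P_0 = D_1/(1+r)^1 + D_2/(1+r)^2 + D_3/(1+r)^3 + D_4/(1+r)^4 + TV/(1+r)^4
    = 2874.64486 + 2839.71927 + 2805.21801 + 2771.13592 + 45837.31379 = 57128.03184

$57128.03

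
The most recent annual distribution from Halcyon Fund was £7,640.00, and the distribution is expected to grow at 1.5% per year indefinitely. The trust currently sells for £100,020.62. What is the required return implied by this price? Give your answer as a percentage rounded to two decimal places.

9.25%

D₁ = £7,640.00 × 1.015 = £7,754.6000
P = D₁/(r − g) ⇒ r = D₁/P + g = £7,754.6000/£100,020.62 + 0.015 = 0.077530 + 0.015 = 0.092530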